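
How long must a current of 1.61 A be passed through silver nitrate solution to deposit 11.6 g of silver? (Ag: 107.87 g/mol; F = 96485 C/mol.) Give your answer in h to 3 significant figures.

1.79 h

n(Ag) = 11.6 / 107.87 = 0.1075 mol
Ag⁺ + e⁻ → Ag, so n(e⁻) = 0.1075 mol
Q = 0.1075 × 96485 = 10370 C
t = Q / I = 10370 / 1.61 = 6441 s = 1.79 h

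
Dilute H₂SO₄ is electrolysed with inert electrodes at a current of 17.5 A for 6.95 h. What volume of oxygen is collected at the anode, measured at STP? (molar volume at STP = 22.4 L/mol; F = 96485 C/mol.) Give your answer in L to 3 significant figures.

Q = 17.5 A × 25020 s = 4.379×10^5 C
n(e⁻) = 4.379×10^5 / 96485 = 4.539 mol
2H₂O → O₂ + 4H⁺ + 4e⁻, so n(O₂) = 4.539 / 4 = 1.135 mol
V = 1.135 × 22.4 = 25.42 L

25.4 L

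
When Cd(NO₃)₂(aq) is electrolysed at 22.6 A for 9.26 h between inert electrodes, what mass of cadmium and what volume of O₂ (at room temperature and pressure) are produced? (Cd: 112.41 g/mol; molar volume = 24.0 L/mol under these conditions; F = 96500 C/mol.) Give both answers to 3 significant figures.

439 g Cd; 46.8 L O₂

Q = 22.6 × 33336 = 7.534×10^5 C; n(e⁻) = 7.534×10^5 / 96500 = 7.807 mol
Cathode: Cd²⁺ + 2e⁻ → Cd → n(Cd) = 7.807/2 = 3.904 mol → 439 g
Anode: 2H₂O → O₂ + 4H⁺ + 4e⁻ → n(O₂) = 7.807/4 = 1.952 mol → 46.8 L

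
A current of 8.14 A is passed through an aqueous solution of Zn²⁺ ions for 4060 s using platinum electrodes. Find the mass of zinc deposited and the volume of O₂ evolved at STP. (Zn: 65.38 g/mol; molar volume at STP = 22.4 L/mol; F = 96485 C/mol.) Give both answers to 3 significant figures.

11.2 g Zn; 1.92 L O₂

Q = 8.14 × 4060 = 33050 C; n(e⁻) = 33050 / 96485 = 0.3425 mol
Cathode: Zn²⁺ + 2e⁻ → Zn → n(Zn) = 0.3425/2 = 0.1713 mol → 11.2 g
Anode: 2H₂O → O₂ + 4H⁺ + 4e⁻ → n(O₂) = 0.3425/4 = 0.08563 mol → 1.92 L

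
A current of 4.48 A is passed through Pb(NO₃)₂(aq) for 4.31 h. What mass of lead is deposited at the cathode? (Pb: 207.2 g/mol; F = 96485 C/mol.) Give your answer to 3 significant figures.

Q = It = 4.48 × 15516 = 69510 C
Moles of electrons = 69510 / 96485 = 0.7204 mol
Pb²⁺ + 2e⁻ → Pb, so n(Pb) = 0.7204 / 2 = 0.3602 mol
m = 0.3602 × 207.2 = 74.6 g

74.6 g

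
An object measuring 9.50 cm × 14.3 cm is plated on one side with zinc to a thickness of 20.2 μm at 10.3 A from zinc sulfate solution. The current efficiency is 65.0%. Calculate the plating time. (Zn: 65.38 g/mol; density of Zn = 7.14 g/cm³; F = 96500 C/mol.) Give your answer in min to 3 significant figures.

14.4 min

Plated area = 9.50 × 14.3 = 135.9 cm²
Volume = 135.9 × 20.2×10⁻⁴ cm = 0.2745 cm³
m(Zn) = 0.2745 × 7.14 = 1.960 g
n(Zn) = 1.960 / 65.38 = 0.02998 mol; n(e⁻) = 2 × 0.02998 = 0.05996 mol
Q = 0.05996 × 96500 / 0.650 = 8902 C
t = 8902 / 10.3 = 864.3 s = 14.4 min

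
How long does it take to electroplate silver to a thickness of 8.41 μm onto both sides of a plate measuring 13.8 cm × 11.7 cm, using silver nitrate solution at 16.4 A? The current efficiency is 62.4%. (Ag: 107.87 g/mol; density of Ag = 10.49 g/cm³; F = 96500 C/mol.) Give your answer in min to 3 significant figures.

4.15 min

Plated area = 2 × 13.8 × 11.7 = 322.9 cm²
Volume = 322.9 × 8.41×10⁻⁴ cm = 0.2716 cm³
m(Ag) = 0.2716 × 10.49 = 2.849 g
n(Ag) = 2.849 / 107.87 = 0.02641 mol; n(e⁻) = 0.02641 mol
Q = 0.02641 × 96500 / 0.624 = 4084 C
t = 4084 / 16.4 = 249.0 s = 4.15 min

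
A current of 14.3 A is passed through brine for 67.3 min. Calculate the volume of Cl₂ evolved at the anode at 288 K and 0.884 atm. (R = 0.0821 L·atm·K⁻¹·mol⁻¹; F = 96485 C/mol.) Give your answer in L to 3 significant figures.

Q = 14.3 A × 4038 s = 57740 C
n(e⁻) = Q/F = 57740/96485 = 0.5984 mol
2Cl⁻ → Cl₂ + 2e⁻, so n(Cl₂) = 0.5984 / 2 = 0.2992 mol
V = nRT/P = 0.2992 × 0.0821 × 288 / 0.884 = 8.003 L

8.00 L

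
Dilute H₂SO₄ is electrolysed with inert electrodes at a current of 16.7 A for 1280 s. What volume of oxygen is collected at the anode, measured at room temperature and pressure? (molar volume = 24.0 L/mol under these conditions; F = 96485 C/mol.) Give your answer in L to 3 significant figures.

Q = 16.7 A × 1280 s = 21380 C
Moles of electrons = 21380 / 96485 = 0.2216 mol
2H₂O → O₂ + 4H⁺ + 4e⁻, so n(O₂) = 0.2216 / 4 = 0.05540 mol
V = 0.05540 × 24.0 = 1.330 L

1.33 L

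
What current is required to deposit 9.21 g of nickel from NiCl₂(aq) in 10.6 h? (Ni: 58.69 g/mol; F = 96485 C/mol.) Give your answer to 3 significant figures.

0.794 A

n(Ni) = 9.21 / 58.69 = 0.1569 mol
Ni²⁺ + 2e⁻ → Ni, so n(e⁻) = 2 × 0.1569 = 0.3138 mol
Q = 0.3138 × 96485 = 30280 C
I = Q / t = 30280 / 38160 s = 0.794 A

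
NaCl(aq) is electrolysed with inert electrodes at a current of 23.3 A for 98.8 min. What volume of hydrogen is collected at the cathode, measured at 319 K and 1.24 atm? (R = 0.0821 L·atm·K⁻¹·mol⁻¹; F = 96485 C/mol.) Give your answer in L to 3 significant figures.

Q = 23.3 A × 5928 s = 1.381×10^5 C
n(e⁻) = 1.381×10^5 / 96485 = 1.431 mol
2H⁺ + 2e⁻ → H₂, so n(H₂) = 1.431 / 2 = 0.7155 mol
V = nRT/P = 0.7155 × 0.0821 × 319 / 1.24 = 15.11 L

15.1 L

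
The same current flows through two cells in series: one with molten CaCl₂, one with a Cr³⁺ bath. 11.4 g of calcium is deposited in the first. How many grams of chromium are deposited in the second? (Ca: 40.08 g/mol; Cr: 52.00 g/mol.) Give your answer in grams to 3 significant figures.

n(Ca) = 11.4 / 40.08 = 0.2844 mol
Ca²⁺ + 2e⁻ → Ca, so n(e⁻) = 2 × 0.2844 = 0.5688 mol
In series, the same 0.5688 mol of electrons flows through the second cell.
Cr³⁺ + 3e⁻ → Cr, so n(Cr) = 0.5688 / 3 = 0.1896 mol
m(Cr) = 0.1896 × 52.00 = 9.86 g

9.86 g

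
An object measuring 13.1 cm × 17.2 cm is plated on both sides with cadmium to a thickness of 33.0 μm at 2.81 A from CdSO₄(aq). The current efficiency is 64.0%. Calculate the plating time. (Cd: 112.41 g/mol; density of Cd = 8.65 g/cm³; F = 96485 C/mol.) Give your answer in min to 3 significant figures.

205 min

Plated area = 2 × 13.1 × 17.2 = 450.6 cm²
Volume = 450.6 × 33.0×10⁻⁴ cm = 1.487 cm³
m(Cd) = 1.487 × 8.65 = 12.86 g
n(Cd) = 12.86 / 112.41 = 0.1144 mol; n(e⁻) = 2 × 0.1144 = 0.2288 mol
Q = 0.2288 × 96485 / 0.640 = 34490 C
t = 34490 / 2.81 = 12270 s = 205 min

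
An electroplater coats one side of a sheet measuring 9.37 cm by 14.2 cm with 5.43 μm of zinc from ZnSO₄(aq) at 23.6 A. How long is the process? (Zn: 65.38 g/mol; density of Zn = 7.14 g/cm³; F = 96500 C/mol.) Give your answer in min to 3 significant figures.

Plated area = 9.37 × 14.2 = 133.1 cm²
Volume = 133.1 × 5.43×10⁻⁴ cm = 0.07227 cm³
m(Zn) = 0.07227 × 7.14 = 0.5160 g
n(Zn) = 0.5160 / 65.38 = 0.007892 mol; n(e⁻) = 2 × 0.007892 = 0.01578 mol
Q = 0.01578 × 96500 = 1523 C
t = 1523 / 23.6 = 64.53 s = 1.08 min

1.08 min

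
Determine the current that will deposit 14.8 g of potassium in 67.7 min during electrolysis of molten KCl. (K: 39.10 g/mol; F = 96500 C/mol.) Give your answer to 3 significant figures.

8.99 A

n(K) = 14.8 / 39.10 = 0.3785 mol
K⁺ + e⁻ → K, so n(e⁻) = 0.3785 mol
Q = 0.3785 × 96500 = 36530 C
I = Q / t = 36530 / 4062 s = 8.99 A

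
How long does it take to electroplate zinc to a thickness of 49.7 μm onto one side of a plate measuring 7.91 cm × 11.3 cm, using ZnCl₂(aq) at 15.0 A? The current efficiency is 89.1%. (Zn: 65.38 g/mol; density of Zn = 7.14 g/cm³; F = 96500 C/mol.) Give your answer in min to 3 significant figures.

Plated area = 7.91 × 11.3 = 89.38 cm²
Volume = 89.38 × 49.7×10⁻⁴ cm = 0.4442 cm³
m(Zn) = 0.4442 × 7.14 = 3.172 g
n(Zn) = 3.172 / 65.38 = 0.04852 mol; n(e⁻) = 2 × 0.04852 = 0.09704 mol
Q = 0.09704 × 96500 / 0.891 = 10510 C
t = 10510 / 15.0 = 700.7 s = 11.7 min

11.7 min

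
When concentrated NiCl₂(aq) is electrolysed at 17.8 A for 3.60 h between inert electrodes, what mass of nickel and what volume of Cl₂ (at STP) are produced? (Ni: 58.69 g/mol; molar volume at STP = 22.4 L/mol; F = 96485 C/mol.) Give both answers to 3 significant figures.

Q = 17.8 × 12960 = 2.307×10^5 C; n(e⁻) = 2.307×10^5 / 96485 = 2.391 mol
Cathode: Ni²⁺ + 2e⁻ → Ni → n(Ni) = 2.391/2 = 1.196 mol → 70.2 g
Anode: 2Cl⁻ → Cl₂ + 2e⁻ → n(Cl₂) = 2.391/2 = 1.196 mol → 26.8 L

70.2 g Ni; 26.8 L Cl₂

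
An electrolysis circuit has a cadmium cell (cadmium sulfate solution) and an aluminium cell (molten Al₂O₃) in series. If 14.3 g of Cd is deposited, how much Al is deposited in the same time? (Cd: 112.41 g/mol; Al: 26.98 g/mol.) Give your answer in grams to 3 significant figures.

n(Cd) = 14.3 / 112.41 = 0.1272 mol
Cd²⁺ + 2e⁻ → Cd, so n(e⁻) = 2 × 0.1272 = 0.2544 mol
Same current for the same time ⇒ same n(e⁻) = 0.2544 mol in both cells.
Al³⁺ + 3e⁻ → Al, so n(Al) = 0.2544 / 3 = 0.08480 mol
m(Al) = 0.08480 × 26.98 = 2.29 g

2.29 g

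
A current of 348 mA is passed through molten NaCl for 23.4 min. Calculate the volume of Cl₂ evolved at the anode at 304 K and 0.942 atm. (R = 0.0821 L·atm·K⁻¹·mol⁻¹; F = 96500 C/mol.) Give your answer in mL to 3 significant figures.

Charge passed = 0.348 × 1404 = 488.6 C
n(e⁻) = 488.6 / 96500 = 0.005063 mol
2Cl⁻ → Cl₂ + 2e⁻, so n(Cl₂) = 0.005063 / 2 = 0.002532 mol
V = nRT/P = 0.002532 × 0.0821 × 304 / 0.942 = 0.06709 L
= 67.1 mL

67.1 mL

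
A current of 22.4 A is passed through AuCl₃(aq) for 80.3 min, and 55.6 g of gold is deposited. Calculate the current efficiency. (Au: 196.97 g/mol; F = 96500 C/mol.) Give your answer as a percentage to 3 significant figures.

75.7%

Q = 22.4 × 4818 = 1.079×10^5 C
n(e⁻) = 1.079×10^5 / 96500 = 1.118 mol
Au³⁺ + 3e⁻ → Au, so theoretical n(Au) = 0.3727 mol → 73.41 g
Efficiency = 55.6 / 73.41 = 0.7574 = 75.7%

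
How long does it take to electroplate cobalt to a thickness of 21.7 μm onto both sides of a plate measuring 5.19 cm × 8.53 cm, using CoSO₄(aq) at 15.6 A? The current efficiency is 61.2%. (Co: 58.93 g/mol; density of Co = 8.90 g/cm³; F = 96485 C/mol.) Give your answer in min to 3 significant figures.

Plated area = 2 × 5.19 × 8.53 = 88.54 cm²
Volume = 88.54 × 21.7×10⁻⁴ cm = 0.1921 cm³
m(Co) = 0.1921 × 8.90 = 1.710 g
n(Co) = 1.710 / 58.93 = 0.02902 mol; n(e⁻) = 2 × 0.02902 = 0.05804 mol
Q = 0.05804 × 96485 / 0.612 = 9150 C
t = 9150 / 15.6 = 586.5 s = 9.78 min

9.78 min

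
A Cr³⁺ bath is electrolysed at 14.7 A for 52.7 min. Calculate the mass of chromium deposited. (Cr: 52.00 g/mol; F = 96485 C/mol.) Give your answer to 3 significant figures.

Charge passed = 14.7 × 3162 = 46480 C
n(e⁻) = 46480 / 96485 = 0.4817 mol
Cr³⁺ + 3e⁻ → Cr, so n(Cr) = 0.4817 / 3 = 0.1606 mol
m = 0.1606 × 52.00 = 8.35 g

8.35 g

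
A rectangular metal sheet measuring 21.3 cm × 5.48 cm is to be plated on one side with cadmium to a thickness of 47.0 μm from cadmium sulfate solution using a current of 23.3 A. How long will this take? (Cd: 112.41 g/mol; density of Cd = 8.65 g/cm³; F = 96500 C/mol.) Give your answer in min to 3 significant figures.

Plated area = 21.3 × 5.48 = 116.7 cm²
Volume = 116.7 × 47.0×10⁻⁴ cm = 0.5485 cm³
m(Cd) = 0.5485 × 8.65 = 4.745 g
n(Cd) = 4.745 / 112.41 = 0.04221 mol; n(e⁻) = 2 × 0.04221 = 0.08442 mol
Q = 0.08442 × 96500 = 8147 C
t = 8147 / 23.3 = 349.7 s = 5.83 min

5.83 min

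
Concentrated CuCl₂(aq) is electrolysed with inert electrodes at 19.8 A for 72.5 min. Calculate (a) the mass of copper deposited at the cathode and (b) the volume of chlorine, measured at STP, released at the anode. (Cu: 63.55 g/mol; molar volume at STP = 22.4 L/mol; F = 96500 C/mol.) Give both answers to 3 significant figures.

Q = 19.8 × 4350 = 86130 C; n(e⁻) = 86130 / 96500 = 0.8925 mol
Cathode: Cu²⁺ + 2e⁻ → Cu → n(Cu) = 0.8925/2 = 0.4463 mol → 28.4 g
Anode: 2Cl⁻ → Cl₂ + 2e⁻ → n(Cl₂) = 0.8925/2 = 0.4463 mol → 10.0 L

28.4 g Cu; 10.0 L Cl₂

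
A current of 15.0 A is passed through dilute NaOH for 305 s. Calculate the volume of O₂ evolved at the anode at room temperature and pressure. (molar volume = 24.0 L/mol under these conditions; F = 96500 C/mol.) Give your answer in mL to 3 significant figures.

284 mL

Q = 15.0 A × 305 s = 4575 C
n(e⁻) = Q/F = 4575/96500 = 0.04741 mol
2H₂O → O₂ + 4H⁺ + 4e⁻, so n(O₂) = 0.04741 / 4 = 0.01185 mol
V = 0.01185 × 24.0 = 0.2844 L
= 284 mL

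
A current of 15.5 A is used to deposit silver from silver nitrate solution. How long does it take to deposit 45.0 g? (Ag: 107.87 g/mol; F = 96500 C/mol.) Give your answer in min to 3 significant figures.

n(Ag) = 45.0 / 107.87 = 0.4172 mol
Ag⁺ + e⁻ → Ag, so n(e⁻) = 0.4172 mol
Q = 0.4172 × 96500 = 40260 C
t = Q / I = 40260 / 15.5 = 2597 s = 43.3 min

43.3 min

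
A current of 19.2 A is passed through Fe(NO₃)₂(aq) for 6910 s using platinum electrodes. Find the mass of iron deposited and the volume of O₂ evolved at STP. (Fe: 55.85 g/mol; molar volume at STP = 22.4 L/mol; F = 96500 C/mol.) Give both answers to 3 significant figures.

Q = 19.2 × 6910 = 1.327×10^5 C; n(e⁻) = 1.327×10^5 / 96500 = 1.375 mol
Cathode: Fe²⁺ + 2e⁻ → Fe → n(Fe) = 1.375/2 = 0.6875 mol → 38.4 g
Anode: 2H₂O → O₂ + 4H⁺ + 4e⁻ → n(O₂) = 1.375/4 = 0.3438 mol → 7.70 L

38.4 g Fe; 7.70 L O₂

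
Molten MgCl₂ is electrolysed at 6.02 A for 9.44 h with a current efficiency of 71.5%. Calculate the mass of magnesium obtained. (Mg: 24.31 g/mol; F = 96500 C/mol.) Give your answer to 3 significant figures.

18.4 g

Q = 6.02 × 33984 = 2.046×10^5 C
n(e⁻) = 2.046×10^5 / 96500 = 2.120 mol
Mg²⁺ + 2e⁻ → Mg, so theoretical m(Mg) = 1.060 × 24.31 = 25.77 g
Actual mass = 71.5% × 25.77 = 18.4 g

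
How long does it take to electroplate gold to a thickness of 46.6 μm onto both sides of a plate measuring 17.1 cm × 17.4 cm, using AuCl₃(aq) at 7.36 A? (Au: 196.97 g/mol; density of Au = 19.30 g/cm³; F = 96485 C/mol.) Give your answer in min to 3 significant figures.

178 min

Plated area = 2 × 17.1 × 17.4 = 595.1 cm²
Volume = 595.1 × 46.6×10⁻⁴ cm = 2.773 cm³
m(Au) = 2.773 × 19.30 = 53.52 g
n(Au) = 53.52 / 196.97 = 0.2717 mol; n(e⁻) = 3 × 0.2717 = 0.8151 mol
Q = 0.8151 × 96485 = 78640 C
t = 78640 / 7.36 = 10680 s = 178 min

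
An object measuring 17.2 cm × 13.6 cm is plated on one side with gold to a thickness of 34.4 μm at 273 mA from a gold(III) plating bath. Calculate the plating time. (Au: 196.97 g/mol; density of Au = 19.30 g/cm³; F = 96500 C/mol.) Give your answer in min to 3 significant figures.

1390 min

Plated area = 17.2 × 13.6 = 233.9 cm²
Volume = 233.9 × 34.4×10⁻⁴ cm = 0.8046 cm³
m(Au) = 0.8046 × 19.30 = 15.53 g
n(Au) = 15.53 / 196.97 = 0.07884 mol; n(e⁻) = 3 × 0.07884 = 0.2365 mol
Q = 0.2365 × 96500 = 22820 C
t = 22820 / 0.273 = 83590 s = 1390 min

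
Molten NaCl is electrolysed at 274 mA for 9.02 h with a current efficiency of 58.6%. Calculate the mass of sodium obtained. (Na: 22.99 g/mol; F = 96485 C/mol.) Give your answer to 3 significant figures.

1.24 g

Q = 0.274 × 32472 = 8897 C
n(e⁻) = 8897 / 96485 = 0.09221 mol
Na⁺ + e⁻ → Na, so theoretical m(Na) = 0.09221 × 22.99 = 2.120 g
Actual mass = 58.6% × 2.120 = 1.24 g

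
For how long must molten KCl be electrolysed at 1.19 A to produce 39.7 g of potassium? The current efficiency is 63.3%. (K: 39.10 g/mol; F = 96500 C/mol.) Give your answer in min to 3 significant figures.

n(K) = 39.7 / 39.10 = 1.015 mol
K⁺ + e⁻ → K, so n(e⁻) = 1.015 mol
Q = 1.015 × 96500 / 0.633 = 1.547×10^5 C
t = Q / I = 1.547×10^5 / 1.19 = 1.300×10^5 s = 2170 min

2170 min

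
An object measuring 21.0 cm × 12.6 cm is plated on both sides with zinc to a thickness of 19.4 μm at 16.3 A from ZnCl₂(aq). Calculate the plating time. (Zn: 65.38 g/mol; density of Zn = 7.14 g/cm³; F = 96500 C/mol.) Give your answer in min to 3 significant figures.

22.1 min

Plated area = 2 × 21.0 × 12.6 = 529.2 cm²
Volume = 529.2 × 19.4×10⁻⁴ cm = 1.027 cm³
m(Zn) = 1.027 × 7.14 = 7.333 g
n(Zn) = 7.333 / 65.38 = 0.1122 mol; n(e⁻) = 2 × 0.1122 = 0.2244 mol
Q = 0.2244 × 96500 = 21650 C
t = 21650 / 16.3 = 1328 s = 22.1 min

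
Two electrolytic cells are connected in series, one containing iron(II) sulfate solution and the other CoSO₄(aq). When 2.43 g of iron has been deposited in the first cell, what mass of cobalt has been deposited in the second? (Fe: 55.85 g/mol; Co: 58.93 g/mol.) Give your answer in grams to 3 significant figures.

2.56 g

n(Fe) = 2.43 / 55.85 = 0.04351 mol
Fe²⁺ + 2e⁻ → Fe, so n(e⁻) = 2 × 0.04351 = 0.08702 mol
Same current for the same time ⇒ same n(e⁻) = 0.08702 mol in both cells.
Co²⁺ + 2e⁻ → Co, so n(Co) = 0.08702 / 2 = 0.04351 mol
m(Co) = 0.04351 × 58.93 = 2.56 g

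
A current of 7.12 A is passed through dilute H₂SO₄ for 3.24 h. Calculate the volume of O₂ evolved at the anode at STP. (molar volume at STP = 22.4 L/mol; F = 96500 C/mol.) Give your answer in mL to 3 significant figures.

4820 mL

Charge passed = 7.12 × 11664 = 83050 C
Moles of electrons = 83050 / 96500 = 0.8606 mol
2H₂O → O₂ + 4H⁺ + 4e⁻, so n(O₂) = 0.8606 / 4 = 0.2152 mol
V = 0.2152 × 22.4 = 4.820 L
= 4820 mL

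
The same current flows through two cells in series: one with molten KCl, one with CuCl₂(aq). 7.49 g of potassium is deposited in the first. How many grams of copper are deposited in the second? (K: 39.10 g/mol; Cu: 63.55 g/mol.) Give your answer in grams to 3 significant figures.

n(K) = 7.49 / 39.10 = 0.1916 mol
K⁺ + e⁻ → K, so n(e⁻) = 0.1916 mol
Same current for the same time ⇒ same n(e⁻) = 0.1916 mol in both cells.
Cu²⁺ + 2e⁻ → Cu, so n(Cu) = 0.1916 / 2 = 0.09580 mol
m(Cu) = 0.09580 × 63.55 = 6.09 g

6.09 g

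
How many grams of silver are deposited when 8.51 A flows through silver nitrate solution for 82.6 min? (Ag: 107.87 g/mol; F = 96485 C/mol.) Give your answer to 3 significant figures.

47.2 g

Charge passed = 8.51 × 4956 = 42180 C
n(e⁻) = Q/F = 42180/96485 = 0.4372 mol
Ag⁺ + e⁻ → Ag, so n(Ag) = 0.4372 mol
m = 0.4372 × 107.87 = 47.2 g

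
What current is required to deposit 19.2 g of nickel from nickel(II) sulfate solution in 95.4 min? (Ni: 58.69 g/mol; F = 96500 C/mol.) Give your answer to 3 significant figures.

n(Ni) = 19.2 / 58.69 = 0.3271 mol
Ni²⁺ + 2e⁻ → Ni, so n(e⁻) = 2 × 0.3271 = 0.6542 mol
Q = 0.6542 × 96500 = 63130 C
I = Q / t = 63130 / 5724 s = 11.0 A

11.0 A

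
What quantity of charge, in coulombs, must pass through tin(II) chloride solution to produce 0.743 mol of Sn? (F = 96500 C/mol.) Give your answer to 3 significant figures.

Sn²⁺ + 2e⁻ → Sn, so n(e⁻) = 2 × 0.743 = 1.486 mol
Q = 1.486 × 96500 = 1.434×10^5 C

1.43×10^5 C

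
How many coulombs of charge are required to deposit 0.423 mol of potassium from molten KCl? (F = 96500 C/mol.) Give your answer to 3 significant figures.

40800 C

K⁺ + e⁻ → K, so n(e⁻) = 1 × 0.423 = 0.4230 mol
Q = 0.4230 × 96500 = 40820 C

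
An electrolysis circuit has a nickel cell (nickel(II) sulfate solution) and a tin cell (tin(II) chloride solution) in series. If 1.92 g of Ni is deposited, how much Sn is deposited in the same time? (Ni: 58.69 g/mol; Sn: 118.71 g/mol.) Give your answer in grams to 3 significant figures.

3.88 g

n(Ni) = 1.92 / 58.69 = 0.03271 mol
Ni²⁺ + 2e⁻ → Ni, so n(e⁻) = 2 × 0.03271 = 0.06542 mol
Since the cells are in series, n(e⁻) in the Sn cell is also 0.06542 mol.
Sn²⁺ + 2e⁻ → Sn, so n(Sn) = 0.06542 / 2 = 0.03271 mol
m(Sn) = 0.03271 × 118.71 = 3.88 g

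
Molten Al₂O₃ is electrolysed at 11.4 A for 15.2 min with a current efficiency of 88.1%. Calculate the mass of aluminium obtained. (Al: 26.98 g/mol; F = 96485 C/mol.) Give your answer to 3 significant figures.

Q = 11.4 × 912 = 10400 C
n(e⁻) = 10400 / 96485 = 0.1078 mol
Al³⁺ + 3e⁻ → Al, so theoretical m(Al) = 0.03593 × 26.98 = 0.9694 g
Actual mass = 88.1% × 0.9694 = 0.854 g

0.854 g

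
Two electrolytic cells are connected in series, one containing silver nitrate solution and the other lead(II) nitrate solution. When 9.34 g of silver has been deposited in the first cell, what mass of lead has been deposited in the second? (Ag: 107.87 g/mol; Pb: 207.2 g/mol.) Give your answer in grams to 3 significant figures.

n(Ag) = 9.34 / 107.87 = 0.08659 mol
Ag⁺ + e⁻ → Ag, so n(e⁻) = 0.08659 mol
Since the cells are in series, n(e⁻) in the Pb cell is also 0.08659 mol.
Pb²⁺ + 2e⁻ → Pb, so n(Pb) = 0.08659 / 2 = 0.04330 mol
m(Pb) = 0.04330 × 207.2 = 8.97 g

8.97 g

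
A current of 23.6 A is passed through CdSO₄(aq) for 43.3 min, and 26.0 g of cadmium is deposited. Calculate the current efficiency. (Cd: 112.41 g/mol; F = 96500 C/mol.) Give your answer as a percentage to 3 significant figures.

72.8%

Q = 23.6 × 2598 = 61310 C
n(e⁻) = 61310 / 96500 = 0.6353 mol
Cd²⁺ + 2e⁻ → Cd, so theoretical n(Cd) = 0.3177 mol → 35.71 g
Efficiency = 26.0 / 35.71 = 0.7281 = 72.8%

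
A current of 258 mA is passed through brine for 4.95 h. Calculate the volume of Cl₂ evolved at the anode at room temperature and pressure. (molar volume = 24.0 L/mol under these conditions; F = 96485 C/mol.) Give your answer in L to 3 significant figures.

Q = It = 0.258 × 17820 = 4598 C
n(e⁻) = 4598 / 96485 = 0.04766 mol
2Cl⁻ → Cl₂ + 2e⁻, so n(Cl₂) = 0.04766 / 2 = 0.02383 mol
V = 0.02383 × 24.0 = 0.5719 L

0.572 L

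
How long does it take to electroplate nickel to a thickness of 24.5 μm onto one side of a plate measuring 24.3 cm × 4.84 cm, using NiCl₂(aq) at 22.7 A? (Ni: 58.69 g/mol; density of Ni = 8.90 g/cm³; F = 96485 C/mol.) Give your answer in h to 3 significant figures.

Plated area = 24.3 × 4.84 = 117.6 cm²
Volume = 117.6 × 24.5×10⁻⁴ cm = 0.2881 cm³
m(Ni) = 0.2881 × 8.90 = 2.564 g
n(Ni) = 2.564 / 58.69 = 0.04369 mol; n(e⁻) = 2 × 0.04369 = 0.08738 mol
Q = 0.08738 × 96485 = 8431 C
t = 8431 / 22.7 = 371.4 s = 0.103 h

0.103 h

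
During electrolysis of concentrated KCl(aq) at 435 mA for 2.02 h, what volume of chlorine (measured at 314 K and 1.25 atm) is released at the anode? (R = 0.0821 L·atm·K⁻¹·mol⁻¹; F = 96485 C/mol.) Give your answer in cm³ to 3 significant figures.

338 cm³

Q = 0.435 A × 7272 s = 3163 C
Moles of electrons = 3163 / 96485 = 0.03278 mol
2Cl⁻ → Cl₂ + 2e⁻, so n(Cl₂) = 0.03278 / 2 = 0.01639 mol
V = nRT/P = 0.01639 × 0.0821 × 314 / 1.25 = 0.3380 L
= 338 cm³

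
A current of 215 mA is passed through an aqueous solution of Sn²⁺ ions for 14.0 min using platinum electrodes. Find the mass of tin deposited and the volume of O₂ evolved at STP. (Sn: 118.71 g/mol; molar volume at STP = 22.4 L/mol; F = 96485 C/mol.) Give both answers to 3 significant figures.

Q = 0.215 × 840 = 180.6 C; n(e⁻) = 180.6 / 96485 = 0.001872 mol
Cathode: Sn²⁺ + 2e⁻ → Sn → n(Sn) = 0.001872/2 = 9.360×10^-4 mol → 0.111 g
Anode: 2H₂O → O₂ + 4H⁺ + 4e⁻ → n(O₂) = 0.001872/4 = 4.680×10^-4 mol → 0.0105 L

0.111 g Sn; 0.0105 L O₂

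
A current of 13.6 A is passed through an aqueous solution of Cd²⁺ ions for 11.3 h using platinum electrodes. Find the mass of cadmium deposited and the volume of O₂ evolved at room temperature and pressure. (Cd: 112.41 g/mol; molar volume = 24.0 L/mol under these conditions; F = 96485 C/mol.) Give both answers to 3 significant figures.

322 g Cd; 34.4 L O₂

Q = 13.6 × 40680 = 5.532×10^5 C; n(e⁻) = 5.532×10^5 / 96485 = 5.734 mol
Cathode: Cd²⁺ + 2e⁻ → Cd → n(Cd) = 5.734/2 = 2.867 mol → 322 g
Anode: 2H₂O → O₂ + 4H⁺ + 4e⁻ → n(O₂) = 5.734/4 = 1.434 mol → 34.4 L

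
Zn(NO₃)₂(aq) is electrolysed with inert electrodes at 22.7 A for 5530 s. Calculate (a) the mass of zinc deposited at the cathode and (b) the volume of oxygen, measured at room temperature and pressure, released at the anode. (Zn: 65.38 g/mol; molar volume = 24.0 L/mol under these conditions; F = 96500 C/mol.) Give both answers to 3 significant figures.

Q = 22.7 × 5530 = 1.255×10^5 C; n(e⁻) = 1.255×10^5 / 96500 = 1.301 mol
Cathode: Zn²⁺ + 2e⁻ → Zn → n(Zn) = 1.301/2 = 0.6505 mol → 42.5 g
Anode: 2H₂O → O₂ + 4H⁺ + 4e⁻ → n(O₂) = 1.301/4 = 0.3253 mol → 7.81 L

42.5 g Zn; 7.81 L O₂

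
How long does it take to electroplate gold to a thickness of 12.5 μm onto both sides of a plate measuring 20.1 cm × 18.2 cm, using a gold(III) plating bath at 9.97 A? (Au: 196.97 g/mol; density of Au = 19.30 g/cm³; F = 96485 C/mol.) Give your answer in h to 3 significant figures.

0.723 h

Plated area = 2 × 20.1 × 18.2 = 731.6 cm²
Volume = 731.6 × 12.5×10⁻⁴ cm = 0.9145 cm³
m(Au) = 0.9145 × 19.30 = 17.65 g
n(Au) = 17.65 / 196.97 = 0.08961 mol; n(e⁻) = 3 × 0.08961 = 0.2688 mol
Q = 0.2688 × 96485 = 25940 C
t = 25940 / 9.97 = 2602 s = 0.723 h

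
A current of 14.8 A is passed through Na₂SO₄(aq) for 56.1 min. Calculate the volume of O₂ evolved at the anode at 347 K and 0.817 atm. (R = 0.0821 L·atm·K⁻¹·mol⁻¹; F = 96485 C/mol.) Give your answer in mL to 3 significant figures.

4500 mL

Q = It = 14.8 × 3366 = 49820 C
n(e⁻) = 49820 / 96485 = 0.5163 mol
2H₂O → O₂ + 4H⁺ + 4e⁻, so n(O₂) = 0.5163 / 4 = 0.1291 mol
V = nRT/P = 0.1291 × 0.0821 × 347 / 0.817 = 4.502 L
= 4500 mL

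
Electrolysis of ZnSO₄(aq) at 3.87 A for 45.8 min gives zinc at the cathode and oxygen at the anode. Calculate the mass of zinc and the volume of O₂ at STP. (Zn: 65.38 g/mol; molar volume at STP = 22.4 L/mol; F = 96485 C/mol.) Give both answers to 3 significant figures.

3.60 g Zn; 0.617 L O₂

Q = 3.87 × 2748 = 10630 C; n(e⁻) = 10630 / 96485 = 0.1102 mol
Cathode: Zn²⁺ + 2e⁻ → Zn → n(Zn) = 0.1102/2 = 0.05510 mol → 3.60 g
Anode: 2H₂O → O₂ + 4H⁺ + 4e⁻ → n(O₂) = 0.1102/4 = 0.02755 mol → 0.617 L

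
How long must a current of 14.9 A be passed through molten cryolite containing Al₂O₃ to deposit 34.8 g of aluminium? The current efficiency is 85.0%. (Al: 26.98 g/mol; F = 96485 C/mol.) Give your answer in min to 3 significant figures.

n(Al) = 34.8 / 26.98 = 1.290 mol
Al³⁺ + 3e⁻ → Al, so n(e⁻) = 3 × 1.290 = 3.870 mol
Q = 3.870 × 96485 / 0.850 = 4.393×10^5 C
t = Q / I = 4.393×10^5 / 14.9 = 29480 s = 491 min

491 min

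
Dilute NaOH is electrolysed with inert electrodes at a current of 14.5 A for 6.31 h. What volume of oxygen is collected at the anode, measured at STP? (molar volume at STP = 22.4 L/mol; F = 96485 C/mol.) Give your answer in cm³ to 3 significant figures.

Q = 14.5 A × 22716 s = 3.294×10^5 C
Moles of electrons = 3.294×10^5 / 96485 = 3.414 mol
2H₂O → O₂ + 4H⁺ + 4e⁻, so n(O₂) = 3.414 / 4 = 0.8535 mol
V = 0.8535 × 22.4 = 19.12 L
= 19100 cm³

19100 cm³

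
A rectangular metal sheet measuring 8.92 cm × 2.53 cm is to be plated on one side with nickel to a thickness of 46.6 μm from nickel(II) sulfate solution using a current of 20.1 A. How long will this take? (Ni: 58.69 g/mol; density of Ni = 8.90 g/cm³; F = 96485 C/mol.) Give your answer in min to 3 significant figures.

Plated area = 8.92 × 2.53 = 22.57 cm²
Volume = 22.57 × 46.6×10⁻⁴ cm = 0.1052 cm³
m(Ni) = 0.1052 × 8.90 = 0.9363 g
n(Ni) = 0.9363 / 58.69 = 0.01595 mol; n(e⁻) = 2 × 0.01595 = 0.03190 mol
Q = 0.03190 × 96485 = 3078 C
t = 3078 / 20.1 = 153.1 s = 2.55 min

2.55 min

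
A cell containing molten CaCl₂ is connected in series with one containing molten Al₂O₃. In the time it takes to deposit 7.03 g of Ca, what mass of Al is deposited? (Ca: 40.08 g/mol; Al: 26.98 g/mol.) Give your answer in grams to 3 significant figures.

3.15 g

n(Ca) = 7.03 / 40.08 = 0.1754 mol
Ca²⁺ + 2e⁻ → Ca, so n(e⁻) = 2 × 0.1754 = 0.3508 mol
In series, the same 0.3508 mol of electrons flows through the second cell.
Al³⁺ + 3e⁻ → Al, so n(Al) = 0.3508 / 3 = 0.1169 mol
m(Al) = 0.1169 × 26.98 = 3.15 g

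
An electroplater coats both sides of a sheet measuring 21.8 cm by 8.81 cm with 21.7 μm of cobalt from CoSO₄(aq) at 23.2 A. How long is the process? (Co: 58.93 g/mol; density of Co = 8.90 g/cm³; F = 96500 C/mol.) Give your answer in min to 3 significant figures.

Plated area = 2 × 21.8 × 8.81 = 384.1 cm²
Volume = 384.1 × 21.7×10⁻⁴ cm = 0.8335 cm³
m(Co) = 0.8335 × 8.90 = 7.418 g
n(Co) = 7.418 / 58.93 = 0.1259 mol; n(e⁻) = 2 × 0.1259 = 0.2518 mol
Q = 0.2518 × 96500 = 24300 C
t = 24300 / 23.2 = 1047 s = 17.5 min

17.5 min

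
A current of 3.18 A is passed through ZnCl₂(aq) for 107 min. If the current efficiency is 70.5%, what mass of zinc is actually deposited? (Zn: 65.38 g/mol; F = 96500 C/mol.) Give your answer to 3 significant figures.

Q = 3.18 × 6420 = 20420 C
n(e⁻) = 20420 / 96500 = 0.2116 mol
Zn²⁺ + 2e⁻ → Zn, so theoretical m(Zn) = 0.1058 × 65.38 = 6.917 g
Actual mass = 70.5% × 6.917 = 4.88 g

4.88 g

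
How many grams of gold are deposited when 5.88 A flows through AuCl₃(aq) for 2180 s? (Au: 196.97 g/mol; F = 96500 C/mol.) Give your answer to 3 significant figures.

Q = 5.88 A × 2180 s = 12820 C
Moles of electrons = 12820 / 96500 = 0.1328 mol
Au³⁺ + 3e⁻ → Au, so n(Au) = 0.1328 / 3 = 0.04427 mol
m = 0.04427 × 196.97 = 8.72 g

8.72 g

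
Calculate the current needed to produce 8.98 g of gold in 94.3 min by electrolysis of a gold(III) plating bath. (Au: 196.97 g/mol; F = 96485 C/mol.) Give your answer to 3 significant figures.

2.33 A

n(Au) = 8.98 / 196.97 = 0.04559 mol
Au³⁺ + 3e⁻ → Au, so n(e⁻) = 3 × 0.04559 = 0.1368 mol
Q = 0.1368 × 96485 = 13200 C
I = Q / t = 13200 / 5658 s = 2.33 A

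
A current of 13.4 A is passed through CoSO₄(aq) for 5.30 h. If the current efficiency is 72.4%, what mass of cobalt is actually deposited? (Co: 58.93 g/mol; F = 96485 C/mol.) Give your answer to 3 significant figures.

56.5 g

Q = 13.4 × 19080 = 2.557×10^5 C
n(e⁻) = 2.557×10^5 / 96485 = 2.650 mol
Co²⁺ + 2e⁻ → Co, so theoretical m(Co) = 1.325 × 58.93 = 78.08 g
Actual mass = 72.4% × 78.08 = 56.5 g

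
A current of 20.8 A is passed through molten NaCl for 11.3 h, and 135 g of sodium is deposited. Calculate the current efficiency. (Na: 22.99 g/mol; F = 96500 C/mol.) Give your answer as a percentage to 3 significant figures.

Q = 20.8 × 40680 = 8.461×10^5 C
n(e⁻) = 8.461×10^5 / 96500 = 8.768 mol
Na⁺ + e⁻ → Na, so theoretical n(Na) = 8.768 mol → 201.6 g
Efficiency = 135 / 201.6 = 0.6696 = 67.0%

67.0%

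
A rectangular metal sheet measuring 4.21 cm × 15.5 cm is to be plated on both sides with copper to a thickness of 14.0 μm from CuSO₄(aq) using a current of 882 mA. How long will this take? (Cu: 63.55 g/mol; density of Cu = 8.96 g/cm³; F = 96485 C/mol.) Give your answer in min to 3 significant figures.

Plated area = 2 × 4.21 × 15.5 = 130.5 cm²
Volume = 130.5 × 14.0×10⁻⁴ cm = 0.1827 cm³
m(Cu) = 0.1827 × 8.96 = 1.637 g
n(Cu) = 1.637 / 63.55 = 0.02576 mol; n(e⁻) = 2 × 0.02576 = 0.05152 mol
Q = 0.05152 × 96485 = 4971 C
t = 4971 / 0.882 = 5636 s = 93.9 min

93.9 min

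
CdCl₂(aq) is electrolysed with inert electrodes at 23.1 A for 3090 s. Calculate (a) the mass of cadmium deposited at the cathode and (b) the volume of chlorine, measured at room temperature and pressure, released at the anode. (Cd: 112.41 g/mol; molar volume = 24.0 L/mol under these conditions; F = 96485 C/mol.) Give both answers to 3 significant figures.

Q = 23.1 × 3090 = 71380 C; n(e⁻) = 71380 / 96485 = 0.7398 mol
Cathode: Cd²⁺ + 2e⁻ → Cd → n(Cd) = 0.7398/2 = 0.3699 mol → 41.6 g
Anode: 2Cl⁻ → Cl₂ + 2e⁻ → n(Cl₂) = 0.7398/2 = 0.3699 mol → 8.88 L

41.6 g Cd; 8.88 L Cl₂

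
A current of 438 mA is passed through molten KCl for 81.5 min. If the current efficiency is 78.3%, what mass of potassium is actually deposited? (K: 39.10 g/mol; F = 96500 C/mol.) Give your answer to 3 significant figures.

0.680 g

Q = 0.438 × 4890 = 2142 C
n(e⁻) = 2142 / 96500 = 0.02220 mol
K⁺ + e⁻ → K, so theoretical m(K) = 0.02220 × 39.10 = 0.8680 g
Actual mass = 78.3% × 0.8680 = 0.680 g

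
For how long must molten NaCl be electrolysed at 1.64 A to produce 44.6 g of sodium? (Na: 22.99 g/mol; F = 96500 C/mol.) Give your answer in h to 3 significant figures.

31.7 h

n(Na) = 44.6 / 22.99 = 1.940 mol
Na⁺ + e⁻ → Na, so n(e⁻) = 1.940 mol
Q = 1.940 × 96500 = 1.872×10^5 C
t = Q / I = 1.872×10^5 / 1.64 = 1.141×10^5 s = 31.7 h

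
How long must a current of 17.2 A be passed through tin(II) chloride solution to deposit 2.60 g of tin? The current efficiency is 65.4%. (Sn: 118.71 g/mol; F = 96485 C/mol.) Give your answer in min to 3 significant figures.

6.26 min

n(Sn) = 2.60 / 118.71 = 0.02190 mol
Sn²⁺ + 2e⁻ → Sn, so n(e⁻) = 2 × 0.02190 = 0.04380 mol
Q = 0.04380 × 96485 / 0.654 = 6462 C
t = Q / I = 6462 / 17.2 = 375.7 s = 6.26 min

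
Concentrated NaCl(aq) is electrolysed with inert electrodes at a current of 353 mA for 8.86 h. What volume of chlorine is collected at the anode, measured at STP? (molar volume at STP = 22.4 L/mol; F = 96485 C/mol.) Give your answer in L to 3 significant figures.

1.31 L

Q = It = 0.353 × 31896 = 11260 C
n(e⁻) = 11260 / 96485 = 0.1167 mol
2Cl⁻ → Cl₂ + 2e⁻, so n(Cl₂) = 0.1167 / 2 = 0.05835 mol
V = 0.05835 × 22.4 = 1.307 L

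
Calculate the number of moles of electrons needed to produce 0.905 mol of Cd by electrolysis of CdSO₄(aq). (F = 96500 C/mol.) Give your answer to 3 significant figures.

1.81 mol

Cd²⁺ + 2e⁻ → Cd, so n(e⁻) = 2 × 0.905 = 1.810 mol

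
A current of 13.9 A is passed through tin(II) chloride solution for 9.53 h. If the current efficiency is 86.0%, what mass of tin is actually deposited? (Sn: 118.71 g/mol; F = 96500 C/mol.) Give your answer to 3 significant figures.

Q = 13.9 × 34308 = 4.769×10^5 C
n(e⁻) = 4.769×10^5 / 96500 = 4.942 mol
Sn²⁺ + 2e⁻ → Sn, so theoretical m(Sn) = 2.471 × 118.71 = 293.3 g
Actual mass = 86.0% × 293.3 = 252 g

252 g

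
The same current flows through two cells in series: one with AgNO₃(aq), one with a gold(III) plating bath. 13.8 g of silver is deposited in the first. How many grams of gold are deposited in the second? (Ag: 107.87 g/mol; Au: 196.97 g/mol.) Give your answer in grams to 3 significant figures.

8.40 g

n(Ag) = 13.8 / 107.87 = 0.1279 mol
Ag⁺ + e⁻ → Ag, so n(e⁻) = 0.1279 mol
Same current for the same time ⇒ same n(e⁻) = 0.1279 mol in both cells.
Au³⁺ + 3e⁻ → Au, so n(Au) = 0.1279 / 3 = 0.04263 mol
m(Au) = 0.04263 × 196.97 = 8.40 g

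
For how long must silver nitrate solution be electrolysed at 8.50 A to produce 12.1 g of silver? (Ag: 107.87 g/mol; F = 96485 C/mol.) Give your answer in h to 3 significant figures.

n(Ag) = 12.1 / 107.87 = 0.1122 mol
Ag⁺ + e⁻ → Ag, so n(e⁻) = 0.1122 mol
Q = 0.1122 × 96485 = 10830 C
t = Q / I = 10830 / 8.50 = 1274 s = 0.354 h

0.354 h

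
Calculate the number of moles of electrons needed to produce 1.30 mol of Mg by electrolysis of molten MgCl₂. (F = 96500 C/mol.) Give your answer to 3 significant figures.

2.60 mol

Mg²⁺ + 2e⁻ → Mg, so n(e⁻) = 2 × 1.30 = 2.600 mol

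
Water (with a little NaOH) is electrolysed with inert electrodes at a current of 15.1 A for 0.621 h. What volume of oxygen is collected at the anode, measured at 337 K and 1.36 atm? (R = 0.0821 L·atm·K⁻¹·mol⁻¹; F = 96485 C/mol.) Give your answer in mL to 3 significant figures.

1780 mL

Charge passed = 15.1 × 2235.6 = 33760 C
n(e⁻) = Q/F = 33760/96485 = 0.3499 mol
2H₂O → O₂ + 4H⁺ + 4e⁻, so n(O₂) = 0.3499 / 4 = 0.08748 mol
V = nRT/P = 0.08748 × 0.0821 × 337 / 1.36 = 1.780 L
= 1780 mL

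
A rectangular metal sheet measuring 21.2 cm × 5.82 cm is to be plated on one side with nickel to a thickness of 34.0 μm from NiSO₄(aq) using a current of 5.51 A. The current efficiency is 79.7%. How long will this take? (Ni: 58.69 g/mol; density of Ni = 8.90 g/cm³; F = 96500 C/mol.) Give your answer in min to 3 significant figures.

46.6 min

Plated area = 21.2 × 5.82 = 123.4 cm²
Volume = 123.4 × 34.0×10⁻⁴ cm = 0.4196 cm³
m(Ni) = 0.4196 × 8.90 = 3.734 g
n(Ni) = 3.734 / 58.69 = 0.06362 mol; n(e⁻) = 2 × 0.06362 = 0.1272 mol
Q = 0.1272 × 96500 / 0.797 = 15400 C
t = 15400 / 5.51 = 2795 s = 46.6 min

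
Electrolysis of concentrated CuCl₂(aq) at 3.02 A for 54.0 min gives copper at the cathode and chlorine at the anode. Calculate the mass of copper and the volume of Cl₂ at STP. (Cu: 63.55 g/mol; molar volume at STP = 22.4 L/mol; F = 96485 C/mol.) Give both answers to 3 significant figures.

3.22 g Cu; 1.14 L Cl₂

Q = 3.02 × 3240 = 9785 C; n(e⁻) = 9785 / 96485 = 0.1014 mol
Cathode: Cu²⁺ + 2e⁻ → Cu → n(Cu) = 0.1014/2 = 0.05070 mol → 3.22 g
Anode: 2Cl⁻ → Cl₂ + 2e⁻ → n(Cl₂) = 0.1014/2 = 0.05070 mol → 1.14 L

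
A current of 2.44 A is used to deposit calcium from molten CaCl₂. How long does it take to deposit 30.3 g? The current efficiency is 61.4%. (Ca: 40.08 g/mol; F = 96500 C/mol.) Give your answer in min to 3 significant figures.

1620 min

n(Ca) = 30.3 / 40.08 = 0.7560 mol
Ca²⁺ + 2e⁻ → Ca, so n(e⁻) = 2 × 0.7560 = 1.512 mol
Q = 1.512 × 96500 / 0.614 = 2.376×10^5 C
t = Q / I = 2.376×10^5 / 2.44 = 97380 s = 1620 min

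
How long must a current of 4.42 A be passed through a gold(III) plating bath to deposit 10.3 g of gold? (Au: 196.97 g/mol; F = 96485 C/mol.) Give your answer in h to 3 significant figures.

n(Au) = 10.3 / 196.97 = 0.05229 mol
Au³⁺ + 3e⁻ → Au, so n(e⁻) = 3 × 0.05229 = 0.1569 mol
Q = 0.1569 × 96485 = 15140 C
t = Q / I = 15140 / 4.42 = 3425 s = 0.951 h

0.951 h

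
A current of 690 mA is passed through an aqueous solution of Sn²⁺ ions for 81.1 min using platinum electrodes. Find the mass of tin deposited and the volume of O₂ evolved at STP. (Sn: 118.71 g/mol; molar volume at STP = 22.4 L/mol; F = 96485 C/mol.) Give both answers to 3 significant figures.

2.07 g Sn; 0.195 L O₂

Q = 0.690 × 4866 = 3358 C; n(e⁻) = 3358 / 96485 = 0.03480 mol
Cathode: Sn²⁺ + 2e⁻ → Sn → n(Sn) = 0.03480/2 = 0.01740 mol → 2.07 g
Anode: 2H₂O → O₂ + 4H⁺ + 4e⁻ → n(O₂) = 0.03480/4 = 0.008700 mol → 0.195 L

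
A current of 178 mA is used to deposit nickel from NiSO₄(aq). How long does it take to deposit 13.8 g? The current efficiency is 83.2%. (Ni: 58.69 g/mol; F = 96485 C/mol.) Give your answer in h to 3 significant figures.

n(Ni) = 13.8 / 58.69 = 0.2351 mol
Ni²⁺ + 2e⁻ → Ni, so n(e⁻) = 2 × 0.2351 = 0.4702 mol
Q = 0.4702 × 96485 / 0.832 = 54530 C
t = Q / I = 54530 / 0.178 = 3.063×10^5 s = 85.1 h

85.1 h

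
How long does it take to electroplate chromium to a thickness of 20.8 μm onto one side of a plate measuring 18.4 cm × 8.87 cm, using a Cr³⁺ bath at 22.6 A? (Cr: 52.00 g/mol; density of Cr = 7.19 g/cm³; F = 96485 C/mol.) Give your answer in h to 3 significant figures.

Plated area = 18.4 × 8.87 = 163.2 cm²
Volume = 163.2 × 20.8×10⁻⁴ cm = 0.3395 cm³
m(Cr) = 0.3395 × 7.19 = 2.441 g
n(Cr) = 2.441 / 52.00 = 0.04694 mol; n(e⁻) = 3 × 0.04694 = 0.1408 mol
Q = 0.1408 × 96485 = 13590 C
t = 13590 / 22.6 = 601.3 s = 0.167 h

0.167 h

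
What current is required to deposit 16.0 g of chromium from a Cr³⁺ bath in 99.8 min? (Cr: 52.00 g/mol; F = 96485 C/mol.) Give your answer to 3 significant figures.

n(Cr) = 16.0 / 52.00 = 0.3077 mol
Cr³⁺ + 3e⁻ → Cr, so n(e⁻) = 3 × 0.3077 = 0.9231 mol
Q = 0.9231 × 96485 = 89070 C
I = Q / t = 89070 / 5988 s = 14.9 A

14.9 A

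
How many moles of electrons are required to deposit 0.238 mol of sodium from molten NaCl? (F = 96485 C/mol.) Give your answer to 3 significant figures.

Na⁺ + e⁻ → Na, so n(e⁻) = 1 × 0.238 = 0.2380 mol

0.238 mol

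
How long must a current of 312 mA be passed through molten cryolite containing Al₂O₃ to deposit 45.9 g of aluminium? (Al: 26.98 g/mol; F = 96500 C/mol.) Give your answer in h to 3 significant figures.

n(Al) = 45.9 / 26.98 = 1.701 mol
Al³⁺ + 3e⁻ → Al, so n(e⁻) = 3 × 1.701 = 5.103 mol
Q = 5.103 × 96500 = 4.924×10^5 C
t = Q / I = 4.924×10^5 / 0.312 = 1.578×10^6 s = 438 h

438 h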